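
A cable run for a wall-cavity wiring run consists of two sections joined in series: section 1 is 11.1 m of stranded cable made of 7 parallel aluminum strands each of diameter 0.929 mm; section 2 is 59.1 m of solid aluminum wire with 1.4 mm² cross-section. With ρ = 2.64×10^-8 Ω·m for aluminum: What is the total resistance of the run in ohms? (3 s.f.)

1.18 Ω

Section 1: A_strand = π(4.6450e-04)² = 6.778e-07 m²; R₁ = ρL/(N·A_s) = (2.64×10^-8)(11.1)/(7×6.778e-07) = 0.06176 Ω
Section 2: A = 1.4 mm² = 1.400e-06 m²
R₂ = (2.64×10^-8)(59.1)/(1.400e-06) = 1.114 Ω
R = R₁ + R₂ = 1.18 Ω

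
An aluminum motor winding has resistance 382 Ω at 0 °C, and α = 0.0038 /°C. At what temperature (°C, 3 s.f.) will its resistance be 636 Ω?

R = R₀(1 + α(T − T₀)) ⇒ T = T₀ + (R/R₀ − 1)/α
T = 0 + (636/382 − 1)/0.0038 = 0 + (0.6649)/0.0038 = 175 °C

175 °C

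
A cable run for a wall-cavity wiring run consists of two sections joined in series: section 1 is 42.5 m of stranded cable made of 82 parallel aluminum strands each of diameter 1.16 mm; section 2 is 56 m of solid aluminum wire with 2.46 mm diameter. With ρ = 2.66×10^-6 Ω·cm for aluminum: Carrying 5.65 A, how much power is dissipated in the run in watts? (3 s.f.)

10.4 W

ρ = 2.66×10^-6 Ω·cm = 2.66×10^-8 Ω·m
Section 1: A_strand = π(5.8000e-04)² = 1.057e-06 m²; R₁ = ρL/(N·A_s) = (2.66×10^-8)(42.5)/(82×1.057e-06) = 0.01305 Ω
Section 2: A = π(d/2)² = π(1.2300e-03 m)² = 4.753e-06 m²
R₂ = (2.66×10^-8)(56)/(4.753e-06) = 0.3134 Ω
R = R₁ + R₂ = 0.3265 Ω
P = I²R = (5.65)² × 0.3265 = 10.4 W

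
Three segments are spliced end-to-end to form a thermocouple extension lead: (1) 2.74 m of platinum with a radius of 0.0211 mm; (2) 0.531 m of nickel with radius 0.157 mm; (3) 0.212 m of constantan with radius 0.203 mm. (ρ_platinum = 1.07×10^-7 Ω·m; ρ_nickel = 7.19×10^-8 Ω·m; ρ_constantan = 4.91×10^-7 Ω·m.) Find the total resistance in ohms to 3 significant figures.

Seg 1: A = πr² = π(2.1100e-05 m)² = 1.399e-09 m²
R_1 = (1.07×10^-7)(2.74)/(1.399e-09) = 209.6 Ω
Seg 2: A = πr² = π(1.5700e-04 m)² = 7.744e-08 m²
R_2 = (7.19×10^-8)(0.531)/(7.744e-08) = 0.493 Ω
Seg 3: A = πr² = π(2.0300e-04 m)² = 1.295e-07 m²
R_3 = (4.91×10^-7)(0.212)/(1.295e-07) = 0.804 Ω
R_total = R_1 + R_2 + R_3 = 211 Ω

211 Ω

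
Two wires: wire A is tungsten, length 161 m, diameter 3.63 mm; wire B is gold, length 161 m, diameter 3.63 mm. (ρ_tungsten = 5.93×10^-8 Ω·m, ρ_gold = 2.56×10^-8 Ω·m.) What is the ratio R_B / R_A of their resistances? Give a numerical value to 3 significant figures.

R ∝ ρL/d², so R_B/R_A = (ρ_B/ρ_A)
= (2.56×10^-8/5.93×10^-8) = 0.432

0.432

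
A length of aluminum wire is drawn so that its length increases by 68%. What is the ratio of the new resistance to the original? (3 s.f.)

2.82

k = 1 + 68/100 = 1.68; volume constant ⇒ A' = A/k, so R' = k²R.
Factor = 2.82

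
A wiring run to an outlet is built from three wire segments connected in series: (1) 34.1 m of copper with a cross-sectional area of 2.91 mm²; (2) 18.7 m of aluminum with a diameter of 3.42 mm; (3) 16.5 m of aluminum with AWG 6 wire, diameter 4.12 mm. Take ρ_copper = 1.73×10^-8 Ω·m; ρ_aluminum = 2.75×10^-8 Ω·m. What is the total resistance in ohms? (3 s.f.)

Seg 1: A = 2.91 mm² = 2.910e-06 m²
R_1 = (1.73×10^-8)(34.1)/(2.910e-06) = 0.2027 Ω
Seg 2: A = π(d/2)² = π(1.7100e-03 m)² = 9.186e-06 m²
R_2 = (2.75×10^-8)(18.7)/(9.186e-06) = 0.05598 Ω
Seg 3: A = π(4.12/2 mm)² = π(2.0600e-03 m)² = 1.333e-05 m²
R_3 = (2.75×10^-8)(16.5)/(1.333e-05) = 0.03404 Ω
R_total = R_1 + R_2 + R_3 = 0.293 Ω

0.293 Ω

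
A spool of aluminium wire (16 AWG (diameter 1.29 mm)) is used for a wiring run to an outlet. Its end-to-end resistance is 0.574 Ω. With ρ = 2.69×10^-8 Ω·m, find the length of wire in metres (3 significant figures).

27.9 m

A = π(1.29/2 mm)² = π(6.4500e-04 m)² = 1.307e-06 m²
L = RA/ρ = (0.574)(1.307e-06)/(2.69×10^-8) = 27.9 m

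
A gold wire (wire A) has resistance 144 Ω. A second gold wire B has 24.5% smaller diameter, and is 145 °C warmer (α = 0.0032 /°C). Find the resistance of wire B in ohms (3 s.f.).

370 Ω

R ∝ ρL/d² with ρ ∝ (1+αΔT), so R_B/R_A = (1 − 24.5/100)⁻² × (1 + 0.0032×145)
= 1.754 × 1.464 = 2.568
R_B = 2.568 × 144 = 370 Ω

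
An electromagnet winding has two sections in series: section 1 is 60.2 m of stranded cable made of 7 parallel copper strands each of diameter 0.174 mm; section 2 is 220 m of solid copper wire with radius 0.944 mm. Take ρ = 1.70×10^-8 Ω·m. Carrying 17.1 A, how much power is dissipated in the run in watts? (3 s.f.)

Section 1: A_strand = π(8.7000e-05)² = 2.378e-08 m²; R₁ = ρL/(N·A_s) = (1.70×10^-8)(60.2)/(7×2.378e-08) = 6.148 Ω
Section 2: A = πr² = π(9.4400e-04 m)² = 2.800e-06 m²
R₂ = (1.70×10^-8)(220)/(2.800e-06) = 1.336 Ω
R = R₁ + R₂ = 7.484 Ω
P = I²R = (17.1)² × 7.484 = 2190 W

2190 W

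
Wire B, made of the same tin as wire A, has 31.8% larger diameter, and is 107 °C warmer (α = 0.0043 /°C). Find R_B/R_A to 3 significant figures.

R ∝ ρL/d² with ρ ∝ (1+αΔT), so R_B/R_A = (1 + 31.8/100)⁻² × (1 + 0.0043×107)
= 0.5757 × 1.46 = 0.841

0.841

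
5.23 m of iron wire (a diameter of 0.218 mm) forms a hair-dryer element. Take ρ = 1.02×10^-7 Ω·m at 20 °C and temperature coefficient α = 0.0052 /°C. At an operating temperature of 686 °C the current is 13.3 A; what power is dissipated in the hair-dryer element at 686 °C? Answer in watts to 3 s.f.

A = π(d/2)² = π(1.0900e-04 m)² = 3.733e-08 m²
R₍20₎ = ρL/A = (1.02×10^-7)(5.23)/(3.733e-08) = 14.29 Ω
R₍686₎ = R₍20₎(1 + αΔT) = 14.29 × (1 + 0.0052×666) = 63.79 Ω
P = I²R = (13.3)² × 63.79 = 11300 W

11300 W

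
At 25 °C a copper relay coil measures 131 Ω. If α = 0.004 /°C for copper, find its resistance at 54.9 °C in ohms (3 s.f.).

ΔT = 54.9 − 25 = 29.9 °C
R = R₀(1 + αΔT) = 131 × (1 + 0.004×29.9) = 131 × 1.12 = 147 Ω

147 Ω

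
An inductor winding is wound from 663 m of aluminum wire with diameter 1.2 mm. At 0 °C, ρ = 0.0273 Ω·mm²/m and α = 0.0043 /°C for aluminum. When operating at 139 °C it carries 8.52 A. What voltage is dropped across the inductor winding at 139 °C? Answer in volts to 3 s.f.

ρ = 0.0273 Ω·mm²/m = 2.73×10^-8 Ω·m
A = π(d/2)² = π(6.0000e-04 m)² = 1.131e-06 m²
R₍0₎ = ρL/A = (2.73×10^-8)(663)/(1.131e-06) = 16 Ω
R₍139₎ = R₍0₎(1 + αΔT) = 16 × (1 + 0.0043×139) = 25.57 Ω
V = IR = 8.52 × 25.57 = 218 V

218 V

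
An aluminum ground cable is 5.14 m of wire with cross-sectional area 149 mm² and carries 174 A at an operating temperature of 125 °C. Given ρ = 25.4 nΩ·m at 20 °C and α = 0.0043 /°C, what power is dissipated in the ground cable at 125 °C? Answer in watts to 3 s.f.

ρ = 25.4 nΩ·m = 2.54×10^-8 Ω·m
A = 149 mm² = 1.490e-04 m²
R₍20₎ = ρL/A = (2.54×10^-8)(5.14)/(1.490e-04) = 8.762×10^-4 Ω
R₍125₎ = R₍20₎(1 + αΔT) = 8.762×10^-4 × (1 + 0.0043×105) = 0.001272 Ω
P = I²R = (174)² × 0.001272 = 38.5 W

38.5 W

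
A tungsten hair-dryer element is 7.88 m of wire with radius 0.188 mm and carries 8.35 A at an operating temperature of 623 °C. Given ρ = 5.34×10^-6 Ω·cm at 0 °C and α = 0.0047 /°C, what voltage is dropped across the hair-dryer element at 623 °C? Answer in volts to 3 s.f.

ρ = 5.34×10^-6 Ω·cm = 5.34×10^-8 Ω·m
A = πr² = π(1.8800e-04 m)² = 1.110e-07 m²
R₍0₎ = ρL/A = (5.34×10^-8)(7.88)/(1.110e-07) = 3.79 Ω
R₍623₎ = R₍0₎(1 + αΔT) = 3.79 × (1 + 0.0047×623) = 14.89 Ω
V = IR = 8.35 × 14.89 = 124 V

124 V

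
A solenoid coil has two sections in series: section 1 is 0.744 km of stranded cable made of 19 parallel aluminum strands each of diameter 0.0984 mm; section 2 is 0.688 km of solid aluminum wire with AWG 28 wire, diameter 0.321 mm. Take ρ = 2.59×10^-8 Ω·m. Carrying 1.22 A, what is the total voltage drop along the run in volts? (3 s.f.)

Section 1: A_strand = π(4.9200e-05)² = 7.605e-09 m²; R₁ = ρL/(N·A_s) = (2.59×10^-8)(744)/(19×7.605e-09) = 133.4 Ω
Section 2: A = π(0.321/2 mm)² = π(1.6050e-04 m)² = 8.093e-08 m²
R₂ = (2.59×10^-8)(688)/(8.093e-08) = 220.2 Ω
R = R₁ + R₂ = 353.5 Ω
V = IR = 1.22 × 353.5 = 431 V

431 V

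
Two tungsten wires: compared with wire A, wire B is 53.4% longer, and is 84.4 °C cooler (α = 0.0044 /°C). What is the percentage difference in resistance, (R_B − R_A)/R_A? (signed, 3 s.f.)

-3.57%

R ∝ ρL/d² with ρ ∝ (1+αΔT), so R_B/R_A = (1 + 53.4/100) × (1 − 0.0044×84.4)
= 1.534 × 0.6286 = 0.9643
(R_B − R_A)/R_A = 0.9643 − 1 = -3.57%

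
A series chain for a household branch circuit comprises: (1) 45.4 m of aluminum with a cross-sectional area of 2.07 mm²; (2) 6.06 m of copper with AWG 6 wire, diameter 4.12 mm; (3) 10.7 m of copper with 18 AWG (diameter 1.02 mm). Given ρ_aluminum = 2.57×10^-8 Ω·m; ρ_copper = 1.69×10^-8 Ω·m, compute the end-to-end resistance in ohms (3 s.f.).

0.793 Ω

Seg 1: A = 2.07 mm² = 2.070e-06 m²
R_1 = (2.57×10^-8)(45.4)/(2.070e-06) = 0.5637 Ω
Seg 2: A = π(4.12/2 mm)² = π(2.0600e-03 m)² = 1.333e-05 m²
R_2 = (1.69×10^-8)(6.06)/(1.333e-05) = 0.007682 Ω
Seg 3: A = π(1.02/2 mm)² = π(5.1000e-04 m)² = 8.171e-07 m²
R_3 = (1.69×10^-8)(10.7)/(8.171e-07) = 0.2213 Ω
R_total = R_1 + R_2 + R_3 = 0.793 Ω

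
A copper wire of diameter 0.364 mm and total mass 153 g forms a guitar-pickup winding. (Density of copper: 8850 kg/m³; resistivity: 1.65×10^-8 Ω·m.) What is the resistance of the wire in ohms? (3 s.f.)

A = π(d/2)² = π(1.8200e-04 m)² = 1.0406e-07 m²
L = m/(density·A) = 0.153/(8850×1.0406e-07) = 166.1 m
R = ρL/A = (1.65×10^-8)(166.1)/(1.0406e-07) = 26.3 Ω

26.3 Ω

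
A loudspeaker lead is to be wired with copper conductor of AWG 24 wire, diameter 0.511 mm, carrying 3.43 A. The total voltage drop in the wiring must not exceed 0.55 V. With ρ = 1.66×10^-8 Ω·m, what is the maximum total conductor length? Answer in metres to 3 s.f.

1.98 m

A = π(0.511/2 mm)² = π(2.5550e-04 m)² = 2.051e-07 m²
L_max = V_max·A/(1·ρI) = (0.55)(2.051e-07)/(1.66×10^-8×3.43) = 1.98 m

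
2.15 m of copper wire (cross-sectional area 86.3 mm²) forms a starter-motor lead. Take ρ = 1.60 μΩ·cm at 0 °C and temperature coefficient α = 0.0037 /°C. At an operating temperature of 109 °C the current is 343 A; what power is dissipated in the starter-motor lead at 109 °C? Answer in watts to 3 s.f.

65.8 W

ρ = 1.60 μΩ·cm = 1.60×10^-8 Ω·m
A = 86.3 mm² = 8.630e-05 m²
R₍0₎ = ρL/A = (1.60×10^-8)(2.15)/(8.630e-05) = 3.986×10^-4 Ω
R₍109₎ = R₍0₎(1 + αΔT) = 3.986×10^-4 × (1 + 0.0037×109) = 5.594×10^-4 Ω
P = I²R = (343)² × 5.594×10^-4 = 65.8 W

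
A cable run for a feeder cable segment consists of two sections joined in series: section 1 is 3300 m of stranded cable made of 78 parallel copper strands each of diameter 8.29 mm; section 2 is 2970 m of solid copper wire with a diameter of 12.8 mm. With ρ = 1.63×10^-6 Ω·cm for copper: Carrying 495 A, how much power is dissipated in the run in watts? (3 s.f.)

ρ = 1.63×10^-6 Ω·cm = 1.63×10^-8 Ω·m
Section 1: A_strand = π(4.1450e-03)² = 5.398e-05 m²; R₁ = ρL/(N·A_s) = (1.63×10^-8)(3300)/(78×5.398e-05) = 0.01278 Ω
Section 2: A = π(d/2)² = π(6.4000e-03 m)² = 1.287e-04 m²
R₂ = (1.63×10^-8)(2970)/(1.287e-04) = 0.3762 Ω
R = R₁ + R₂ = 0.389 Ω
P = I²R = (495)² × 0.389 = 95300 W

95300 W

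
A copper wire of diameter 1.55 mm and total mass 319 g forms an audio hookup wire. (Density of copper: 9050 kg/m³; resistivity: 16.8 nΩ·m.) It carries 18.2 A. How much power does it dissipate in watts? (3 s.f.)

ρ = 16.8 nΩ·m = 1.68×10^-8 Ω·m
A = π(d/2)² = π(7.7500e-04 m)² = 1.8869e-06 m²
L = m/(density·A) = 0.319/(9050×1.8869e-06) = 18.68 m
R = ρL/A = (1.68×10^-8)(18.68)/(1.8869e-06) = 0.1663 Ω
P = I²R = (18.2)² × 0.1663 = 55.1 W

55.1 W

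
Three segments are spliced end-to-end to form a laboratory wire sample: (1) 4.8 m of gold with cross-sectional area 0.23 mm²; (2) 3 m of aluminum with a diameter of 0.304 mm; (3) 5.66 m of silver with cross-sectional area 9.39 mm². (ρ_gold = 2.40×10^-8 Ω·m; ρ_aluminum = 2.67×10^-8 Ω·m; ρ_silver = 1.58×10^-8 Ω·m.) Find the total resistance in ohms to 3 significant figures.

1.61 Ω

Seg 1: A = 0.23 mm² = 2.300e-07 m²
R_1 = (2.40×10^-8)(4.8)/(2.300e-07) = 0.5009 Ω
Seg 2: A = π(d/2)² = π(1.5200e-04 m)² = 7.258e-08 m²
R_2 = (2.67×10^-8)(3)/(7.258e-08) = 1.104 Ω
Seg 3: A = 9.39 mm² = 9.390e-06 m²
R_3 = (1.58×10^-8)(5.66)/(9.390e-06) = 0.009524 Ω
R_total = R_1 + R_2 + R_3 = 1.61 Ω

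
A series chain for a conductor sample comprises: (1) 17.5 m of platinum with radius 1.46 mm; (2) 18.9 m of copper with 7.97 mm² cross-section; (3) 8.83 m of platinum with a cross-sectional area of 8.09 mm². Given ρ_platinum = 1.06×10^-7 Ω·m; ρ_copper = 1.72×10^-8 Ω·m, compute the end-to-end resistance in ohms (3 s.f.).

0.433 Ω

Seg 1: A = πr² = π(1.4600e-03 m)² = 6.697e-06 m²
R_1 = (1.06×10^-7)(17.5)/(6.697e-06) = 0.277 Ω
Seg 2: A = 7.97 mm² = 7.970e-06 m²
R_2 = (1.72×10^-8)(18.9)/(7.970e-06) = 0.04079 Ω
Seg 3: A = 8.09 mm² = 8.090e-06 m²
R_3 = (1.06×10^-7)(8.83)/(8.090e-06) = 0.1157 Ω
R_total = R_1 + R_2 + R_3 = 0.433 Ω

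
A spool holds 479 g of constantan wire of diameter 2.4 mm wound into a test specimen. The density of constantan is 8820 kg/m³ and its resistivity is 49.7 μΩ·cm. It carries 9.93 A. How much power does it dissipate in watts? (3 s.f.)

130 W

ρ = 49.7 μΩ·cm = 4.97×10^-7 Ω·m
A = π(d/2)² = π(1.2000e-03 m)² = 4.5239e-06 m²
L = m/(density·A) = 0.479/(8820×4.5239e-06) = 12 m
R = ρL/A = (4.97×10^-7)(12)/(4.5239e-06) = 1.319 Ω
P = I²R = (9.93)² × 1.319 = 130 W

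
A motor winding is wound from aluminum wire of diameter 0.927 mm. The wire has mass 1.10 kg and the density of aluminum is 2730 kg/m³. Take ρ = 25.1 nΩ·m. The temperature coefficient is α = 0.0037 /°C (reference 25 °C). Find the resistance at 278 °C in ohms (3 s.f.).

43.0 Ω

ρ = 25.1 nΩ·m = 2.51×10^-8 Ω·m
A = π(d/2)² = π(4.6350e-04 m)² = 6.7492e-07 m²
L = m/(density·A) = 1.1/(2730×6.7492e-07) = 597 m
R = ρL/A = (2.51×10^-8)(597)/(6.7492e-07) = 22.2 Ω
R(278 °C) = 22.2 × (1 + 0.0037×253) = 43.0 Ω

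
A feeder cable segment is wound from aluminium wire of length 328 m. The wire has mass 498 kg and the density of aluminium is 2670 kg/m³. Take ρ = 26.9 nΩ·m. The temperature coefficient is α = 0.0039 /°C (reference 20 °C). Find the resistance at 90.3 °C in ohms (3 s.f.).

0.0198 Ω

ρ = 26.9 nΩ·m = 2.69×10^-8 Ω·m
A = m/(density·L) = 498/(2670×328) = 5.6865e-04 m²
R = ρL/A = (2.69×10^-8)(328)/(5.6865e-04) = 0.01552 Ω
R(90.3 °C) = 0.01552 × (1 + 0.0039×70.3) = 0.0198 Ω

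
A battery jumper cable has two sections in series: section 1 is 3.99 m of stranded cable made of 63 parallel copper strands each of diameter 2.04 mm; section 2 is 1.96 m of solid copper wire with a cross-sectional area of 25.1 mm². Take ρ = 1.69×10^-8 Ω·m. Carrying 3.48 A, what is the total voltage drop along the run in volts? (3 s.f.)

0.00573 V

Section 1: A_strand = π(1.0200e-03)² = 3.269e-06 m²; R₁ = ρL/(N·A_s) = (1.69×10^-8)(3.99)/(63×3.269e-06) = 3.275×10^-4 Ω
Section 2: A = 25.1 mm² = 2.510e-05 m²
R₂ = (1.69×10^-8)(1.96)/(2.510e-05) = 0.00132 Ω
R = R₁ + R₂ = 0.001647 Ω
V = IR = 3.48 × 0.001647 = 0.00573 V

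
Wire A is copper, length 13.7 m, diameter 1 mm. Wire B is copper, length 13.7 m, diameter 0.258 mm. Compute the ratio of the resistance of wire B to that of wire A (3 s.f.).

15.0

R ∝ ρL/d², so R_B/R_A = (d_A/d_B)²
= (1/0.258)² = 15.0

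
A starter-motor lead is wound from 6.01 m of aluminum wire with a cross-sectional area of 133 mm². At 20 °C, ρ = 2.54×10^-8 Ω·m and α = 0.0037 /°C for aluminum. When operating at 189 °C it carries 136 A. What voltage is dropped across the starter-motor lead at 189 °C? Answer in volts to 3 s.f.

0.254 V

A = 133 mm² = 1.330e-04 m²
R₍20₎ = ρL/A = (2.54×10^-8)(6.01)/(1.330e-04) = 0.001148 Ω
R₍189₎ = R₍20₎(1 + αΔT) = 0.001148 × (1 + 0.0037×169) = 0.001865 Ω
V = IR = 136 × 0.001865 = 0.254 V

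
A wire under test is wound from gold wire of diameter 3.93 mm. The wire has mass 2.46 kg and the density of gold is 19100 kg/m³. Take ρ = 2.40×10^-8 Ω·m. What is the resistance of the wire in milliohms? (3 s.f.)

21.0 mΩ

A = π(d/2)² = π(1.9650e-03 m)² = 1.2130e-05 m²
L = m/(density·A) = 2.46/(19100×1.2130e-05) = 10.62 m
R = ρL/A = (2.40×10^-8)(10.62)/(1.2130e-05) = 21.0 mΩ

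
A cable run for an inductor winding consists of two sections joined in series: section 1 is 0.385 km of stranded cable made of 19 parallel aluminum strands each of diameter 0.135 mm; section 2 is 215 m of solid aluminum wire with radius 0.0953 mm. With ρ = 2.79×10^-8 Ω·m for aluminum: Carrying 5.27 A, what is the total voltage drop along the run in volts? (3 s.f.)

Section 1: A_strand = π(6.7500e-05)² = 1.431e-08 m²; R₁ = ρL/(N·A_s) = (2.79×10^-8)(385)/(19×1.431e-08) = 39.5 Ω
Section 2: A = πr² = π(9.5300e-05 m)² = 2.853e-08 m²
R₂ = (2.79×10^-8)(215)/(2.853e-08) = 210.2 Ω
R = R₁ + R₂ = 249.7 Ω
V = IR = 5.27 × 249.7 = 1320 V

1320 V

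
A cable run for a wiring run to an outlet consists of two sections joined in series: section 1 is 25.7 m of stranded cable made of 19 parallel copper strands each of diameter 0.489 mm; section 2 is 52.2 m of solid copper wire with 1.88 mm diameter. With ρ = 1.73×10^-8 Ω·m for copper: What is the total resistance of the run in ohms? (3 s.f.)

Section 1: A_strand = π(2.4450e-04)² = 1.878e-07 m²; R₁ = ρL/(N·A_s) = (1.73×10^-8)(25.7)/(19×1.878e-07) = 0.1246 Ω
Section 2: A = π(d/2)² = π(9.4000e-04 m)² = 2.776e-06 m²
R₂ = (1.73×10^-8)(52.2)/(2.776e-06) = 0.3253 Ω
R = R₁ + R₂ = 0.450 Ω

0.450 Ω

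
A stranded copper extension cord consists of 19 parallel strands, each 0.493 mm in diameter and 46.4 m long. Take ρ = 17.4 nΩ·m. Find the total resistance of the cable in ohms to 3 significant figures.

0.223 Ω

ρ = 17.4 nΩ·m = 1.74×10^-8 Ω·m
A_strand = π(2.4650e-04 m)² = 1.909e-07 m²
R_strand = ρL/A = (1.74×10^-8)(46.4)/(1.909e-07) = 4.229 Ω
R_total = R_strand/N = 4.229/19 = 0.223 Ω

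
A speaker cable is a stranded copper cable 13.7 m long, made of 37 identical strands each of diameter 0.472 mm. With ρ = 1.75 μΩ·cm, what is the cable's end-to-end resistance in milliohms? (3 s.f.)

37.0 mΩ

ρ = 1.75 μΩ·cm = 1.75×10^-8 Ω·m
A_strand = π(2.3600e-04 m)² = 1.750e-07 m²
R_strand = ρL/A = (1.75×10^-8)(13.7)/(1.750e-07) = 1.37 Ω
R_total = R_strand/N = 1.37/37 = 37.0 mΩ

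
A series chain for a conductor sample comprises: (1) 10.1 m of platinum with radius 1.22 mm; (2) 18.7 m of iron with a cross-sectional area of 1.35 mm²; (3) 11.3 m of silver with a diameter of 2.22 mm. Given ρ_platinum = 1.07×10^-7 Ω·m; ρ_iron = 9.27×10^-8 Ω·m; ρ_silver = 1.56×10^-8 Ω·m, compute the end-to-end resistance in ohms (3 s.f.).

1.56 Ω

Seg 1: A = πr² = π(1.2200e-03 m)² = 4.676e-06 m²
R_1 = (1.07×10^-7)(10.1)/(4.676e-06) = 0.2311 Ω
Seg 2: A = 1.35 mm² = 1.350e-06 m²
R_2 = (9.27×10^-8)(18.7)/(1.350e-06) = 1.284 Ω
Seg 3: A = π(d/2)² = π(1.1100e-03 m)² = 3.871e-06 m²
R_3 = (1.56×10^-8)(11.3)/(3.871e-06) = 0.04554 Ω
R_total = R_1 + R_2 + R_3 = 1.56 Ω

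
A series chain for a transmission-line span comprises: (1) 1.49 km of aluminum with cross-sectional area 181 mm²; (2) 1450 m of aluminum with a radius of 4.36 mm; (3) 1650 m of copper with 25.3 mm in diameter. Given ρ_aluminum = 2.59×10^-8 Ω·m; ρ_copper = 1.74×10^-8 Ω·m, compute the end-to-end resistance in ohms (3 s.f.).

0.899 Ω

Seg 1: A = 181 mm² = 1.810e-04 m²
R_1 = (2.59×10^-8)(1490)/(1.810e-04) = 0.2132 Ω
Seg 2: A = πr² = π(4.3600e-03 m)² = 5.972e-05 m²
R_2 = (2.59×10^-8)(1450)/(5.972e-05) = 0.6288 Ω
Seg 3: A = π(d/2)² = π(1.2650e-02 m)² = 5.027e-04 m²
R_3 = (1.74×10^-8)(1650)/(5.027e-04) = 0.05711 Ω
R_total = R_1 + R_2 + R_3 = 0.899 Ω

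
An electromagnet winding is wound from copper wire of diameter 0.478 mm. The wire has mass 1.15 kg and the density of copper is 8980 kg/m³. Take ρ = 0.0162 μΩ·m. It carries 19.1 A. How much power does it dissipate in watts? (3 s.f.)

23500 W

ρ = 0.0162 μΩ·m = 1.62×10^-8 Ω·m
A = π(d/2)² = π(2.3900e-04 m)² = 1.7945e-07 m²
L = m/(density·A) = 1.15/(8980×1.7945e-07) = 713.6 m
R = ρL/A = (1.62×10^-8)(713.6)/(1.7945e-07) = 64.42 Ω
P = I²R = (19.1)² × 64.42 = 23500 W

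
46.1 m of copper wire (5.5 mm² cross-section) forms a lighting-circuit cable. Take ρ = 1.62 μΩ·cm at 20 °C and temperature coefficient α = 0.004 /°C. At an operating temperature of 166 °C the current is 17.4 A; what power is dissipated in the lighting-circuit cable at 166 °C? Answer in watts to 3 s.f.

65.1 W

ρ = 1.62 μΩ·cm = 1.62×10^-8 Ω·m
A = 5.5 mm² = 5.500e-06 m²
R₍20₎ = ρL/A = (1.62×10^-8)(46.1)/(5.500e-06) = 0.1358 Ω
R₍166₎ = R₍20₎(1 + αΔT) = 0.1358 × (1 + 0.004×146) = 0.2151 Ω
P = I²R = (17.4)² × 0.2151 = 65.1 W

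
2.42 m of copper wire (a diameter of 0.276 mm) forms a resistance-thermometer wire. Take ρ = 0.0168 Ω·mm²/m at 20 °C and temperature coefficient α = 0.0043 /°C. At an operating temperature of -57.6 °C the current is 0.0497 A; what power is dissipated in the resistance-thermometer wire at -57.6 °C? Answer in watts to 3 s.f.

0.00112 W

ρ = 0.0168 Ω·mm²/m = 1.68×10^-8 Ω·m
A = π(d/2)² = π(1.3800e-04 m)² = 5.983e-08 m²
R₍20₎ = ρL/A = (1.68×10^-8)(2.42)/(5.983e-08) = 0.6795 Ω
R₍-57.6₎ = R₍20₎(1 + αΔT) = 0.6795 × (1 + 0.0043×-77.6) = 0.4528 Ω
P = I²R = (0.0497)² × 0.4528 = 0.00112 W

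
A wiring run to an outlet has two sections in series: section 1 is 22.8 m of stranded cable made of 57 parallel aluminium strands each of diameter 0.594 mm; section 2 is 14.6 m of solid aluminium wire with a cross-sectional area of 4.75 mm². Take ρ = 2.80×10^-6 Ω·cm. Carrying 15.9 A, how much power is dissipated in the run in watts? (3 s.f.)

32.0 W

ρ = 2.80×10^-6 Ω·cm = 2.80×10^-8 Ω·m
Section 1: A_strand = π(2.9700e-04)² = 2.771e-07 m²; R₁ = ρL/(N·A_s) = (2.80×10^-8)(22.8)/(57×2.771e-07) = 0.04042 Ω
Section 2: A = 4.75 mm² = 4.750e-06 m²
R₂ = (2.80×10^-8)(14.6)/(4.750e-06) = 0.08606 Ω
R = R₁ + R₂ = 0.1265 Ω
P = I²R = (15.9)² × 0.1265 = 32.0 W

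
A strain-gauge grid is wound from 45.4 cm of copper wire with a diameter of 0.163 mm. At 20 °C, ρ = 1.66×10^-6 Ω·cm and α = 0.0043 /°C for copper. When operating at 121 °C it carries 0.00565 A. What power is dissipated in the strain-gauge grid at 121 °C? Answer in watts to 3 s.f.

ρ = 1.66×10^-6 Ω·cm = 1.66×10^-8 Ω·m
A = π(d/2)² = π(8.1500e-05 m)² = 2.087e-08 m²
R₍20₎ = ρL/A = (1.66×10^-8)(0.454)/(2.087e-08) = 0.3612 Ω
R₍121₎ = R₍20₎(1 + αΔT) = 0.3612 × (1 + 0.0043×101) = 0.518 Ω
P = I²R = (0.00565)² × 0.518 = 1.65×10^-5 W

1.65×10^-5 W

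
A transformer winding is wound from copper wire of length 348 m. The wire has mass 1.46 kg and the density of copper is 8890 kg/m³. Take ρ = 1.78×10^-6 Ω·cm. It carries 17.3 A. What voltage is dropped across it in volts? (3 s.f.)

ρ = 1.78×10^-6 Ω·cm = 1.78×10^-8 Ω·m
A = m/(density·L) = 1.46/(8890×348) = 4.7192e-07 m²
R = ρL/A = (1.78×10^-8)(348)/(4.7192e-07) = 13.13 Ω
V = IR = 17.3 × 13.13 = 227 V

227 V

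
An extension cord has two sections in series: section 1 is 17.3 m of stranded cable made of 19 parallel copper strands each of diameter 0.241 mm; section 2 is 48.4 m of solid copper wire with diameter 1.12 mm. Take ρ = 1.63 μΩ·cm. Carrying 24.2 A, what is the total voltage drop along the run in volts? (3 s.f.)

27.3 V

ρ = 1.63 μΩ·cm = 1.63×10^-8 Ω·m
Section 1: A_strand = π(1.2050e-04)² = 4.562e-08 m²; R₁ = ρL/(N·A_s) = (1.63×10^-8)(17.3)/(19×4.562e-08) = 0.3254 Ω
Section 2: A = π(d/2)² = π(5.6000e-04 m)² = 9.852e-07 m²
R₂ = (1.63×10^-8)(48.4)/(9.852e-07) = 0.8008 Ω
R = R₁ + R₂ = 1.126 Ω
V = IR = 24.2 × 1.126 = 27.3 V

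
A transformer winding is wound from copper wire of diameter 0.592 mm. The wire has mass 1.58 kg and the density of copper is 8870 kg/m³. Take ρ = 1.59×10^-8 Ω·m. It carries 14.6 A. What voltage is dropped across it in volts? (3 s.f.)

A = π(d/2)² = π(2.9600e-04 m)² = 2.7525e-07 m²
L = m/(density·A) = 1.58/(8870×2.7525e-07) = 647.1 m
R = ρL/A = (1.59×10^-8)(647.1)/(2.7525e-07) = 37.38 Ω
V = IR = 14.6 × 37.38 = 546 V

546 V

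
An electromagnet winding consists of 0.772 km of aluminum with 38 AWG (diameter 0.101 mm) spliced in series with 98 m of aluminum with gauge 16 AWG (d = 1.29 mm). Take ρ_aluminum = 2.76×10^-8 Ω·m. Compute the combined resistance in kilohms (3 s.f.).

Segment 1: A = π(0.101/2 mm)² = π(5.0500e-05 m)² = 8.012e-09 m²
R₁ = ρL/A = (2.76×10^-8)(772)/(8.012e-09) = 2659 Ω
Segment 2: A = π(1.29/2 mm)² = π(6.4500e-04 m)² = 1.307e-06 m²
R₂ = (2.76×10^-8)(98)/(1.307e-06) = 2.07 Ω
R = R₁ + R₂ = 2.66 kΩ

2.66 kΩ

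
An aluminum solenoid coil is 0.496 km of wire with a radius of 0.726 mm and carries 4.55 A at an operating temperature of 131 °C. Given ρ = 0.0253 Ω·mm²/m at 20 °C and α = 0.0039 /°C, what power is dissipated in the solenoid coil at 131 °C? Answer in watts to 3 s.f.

225 W

ρ = 0.0253 Ω·mm²/m = 2.53×10^-8 Ω·m
A = πr² = π(7.2600e-04 m)² = 1.656e-06 m²
R₍20₎ = ρL/A = (2.53×10^-8)(496)/(1.656e-06) = 7.578 Ω
R₍131₎ = R₍20₎(1 + αΔT) = 7.578 × (1 + 0.0039×111) = 10.86 Ω
P = I²R = (4.55)² × 10.86 = 225 W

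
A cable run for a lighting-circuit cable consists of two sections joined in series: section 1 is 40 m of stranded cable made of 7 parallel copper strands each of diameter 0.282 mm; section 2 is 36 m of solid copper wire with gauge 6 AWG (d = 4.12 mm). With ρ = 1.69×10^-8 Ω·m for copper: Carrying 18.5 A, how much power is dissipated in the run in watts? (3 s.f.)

545 W

Section 1: A_strand = π(1.4100e-04)² = 6.246e-08 m²; R₁ = ρL/(N·A_s) = (1.69×10^-8)(40)/(7×6.246e-08) = 1.546 Ω
Section 2: A = π(4.12/2 mm)² = π(2.0600e-03 m)² = 1.333e-05 m²
R₂ = (1.69×10^-8)(36)/(1.333e-05) = 0.04564 Ω
R = R₁ + R₂ = 1.592 Ω
P = I²R = (18.5)² × 1.592 = 545 W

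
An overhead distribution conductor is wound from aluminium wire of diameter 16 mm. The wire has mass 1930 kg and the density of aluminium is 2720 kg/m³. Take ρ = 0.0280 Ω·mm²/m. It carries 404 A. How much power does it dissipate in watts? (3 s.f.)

ρ = 0.0280 Ω·mm²/m = 2.80×10^-8 Ω·m
A = π(d/2)² = π(8.0000e-03 m)² = 2.0106e-04 m²
L = m/(density·A) = 1930/(2720×2.0106e-04) = 3529 m
R = ρL/A = (2.80×10^-8)(3529)/(2.0106e-04) = 0.4915 Ω
P = I²R = (404)² × 0.4915 = 80200 W

80200 W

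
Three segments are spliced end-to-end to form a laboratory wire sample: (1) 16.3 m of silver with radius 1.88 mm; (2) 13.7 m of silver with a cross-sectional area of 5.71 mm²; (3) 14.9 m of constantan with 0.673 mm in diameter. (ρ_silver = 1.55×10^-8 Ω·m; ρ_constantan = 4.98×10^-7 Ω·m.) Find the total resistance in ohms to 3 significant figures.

20.9 Ω

Seg 1: A = πr² = π(1.8800e-03 m)² = 1.110e-05 m²
R_1 = (1.55×10^-8)(16.3)/(1.110e-05) = 0.02275 Ω
Seg 2: A = 5.71 mm² = 5.710e-06 m²
R_2 = (1.55×10^-8)(13.7)/(5.710e-06) = 0.03719 Ω
Seg 3: A = π(d/2)² = π(3.3650e-04 m)² = 3.557e-07 m²
R_3 = (4.98×10^-7)(14.9)/(3.557e-07) = 20.86 Ω
R_total = R_1 + R_2 + R_3 = 20.9 Ω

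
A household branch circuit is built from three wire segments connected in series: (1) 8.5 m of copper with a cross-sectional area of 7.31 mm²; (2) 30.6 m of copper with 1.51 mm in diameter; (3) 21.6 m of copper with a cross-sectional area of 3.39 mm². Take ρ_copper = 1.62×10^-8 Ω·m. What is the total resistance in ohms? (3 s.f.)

0.399 Ω

Seg 1: A = 7.31 mm² = 7.310e-06 m²
R_1 = (1.62×10^-8)(8.5)/(7.310e-06) = 0.01884 Ω
Seg 2: A = π(d/2)² = π(7.5500e-04 m)² = 1.791e-06 m²
R_2 = (1.62×10^-8)(30.6)/(1.791e-06) = 0.2768 Ω
Seg 3: A = 3.39 mm² = 3.390e-06 m²
R_3 = (1.62×10^-8)(21.6)/(3.390e-06) = 0.1032 Ω
R_total = R_1 + R_2 + R_3 = 0.399 Ω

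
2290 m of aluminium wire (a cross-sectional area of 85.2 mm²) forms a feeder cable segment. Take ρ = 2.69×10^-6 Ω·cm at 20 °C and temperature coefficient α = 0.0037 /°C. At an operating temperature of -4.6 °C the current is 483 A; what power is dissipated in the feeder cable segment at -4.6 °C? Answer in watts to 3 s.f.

ρ = 2.69×10^-6 Ω·cm = 2.69×10^-8 Ω·m
A = 85.2 mm² = 8.520e-05 m²
R₍20₎ = ρL/A = (2.69×10^-8)(2290)/(8.520e-05) = 0.723 Ω
R₍-4.6₎ = R₍20₎(1 + αΔT) = 0.723 × (1 + 0.0037×-24.6) = 0.6572 Ω
P = I²R = (483)² × 0.6572 = 1.53×10^5 W

1.53×10^5 W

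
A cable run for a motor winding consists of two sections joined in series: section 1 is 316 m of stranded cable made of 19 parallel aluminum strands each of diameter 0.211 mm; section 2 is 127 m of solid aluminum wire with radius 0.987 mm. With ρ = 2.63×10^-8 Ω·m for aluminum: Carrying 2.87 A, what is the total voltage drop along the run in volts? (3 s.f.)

39.0 V

Section 1: A_strand = π(1.0550e-04)² = 3.497e-08 m²; R₁ = ρL/(N·A_s) = (2.63×10^-8)(316)/(19×3.497e-08) = 12.51 Ω
Section 2: A = πr² = π(9.8700e-04 m)² = 3.060e-06 m²
R₂ = (2.63×10^-8)(127)/(3.060e-06) = 1.091 Ω
R = R₁ + R₂ = 13.6 Ω
V = IR = 2.87 × 13.6 = 39.0 V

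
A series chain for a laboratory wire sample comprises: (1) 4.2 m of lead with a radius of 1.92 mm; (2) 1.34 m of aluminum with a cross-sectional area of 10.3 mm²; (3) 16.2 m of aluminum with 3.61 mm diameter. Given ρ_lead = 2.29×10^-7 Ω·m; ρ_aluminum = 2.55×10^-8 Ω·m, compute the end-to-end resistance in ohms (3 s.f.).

0.127 Ω

Seg 1: A = πr² = π(1.9200e-03 m)² = 1.158e-05 m²
R_1 = (2.29×10^-7)(4.2)/(1.158e-05) = 0.08305 Ω
Seg 2: A = 10.3 mm² = 1.030e-05 m²
R_2 = (2.55×10^-8)(1.34)/(1.030e-05) = 0.003317 Ω
Seg 3: A = π(d/2)² = π(1.8050e-03 m)² = 1.024e-05 m²
R_3 = (2.55×10^-8)(16.2)/(1.024e-05) = 0.04036 Ω
R_total = R_1 + R_2 + R_3 = 0.127 Ω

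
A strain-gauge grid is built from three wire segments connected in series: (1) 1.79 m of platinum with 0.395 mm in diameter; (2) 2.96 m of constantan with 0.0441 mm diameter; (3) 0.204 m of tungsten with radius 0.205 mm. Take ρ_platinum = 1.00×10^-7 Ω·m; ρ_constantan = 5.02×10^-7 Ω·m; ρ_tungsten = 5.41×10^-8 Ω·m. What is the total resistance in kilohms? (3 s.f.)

0.974 kΩ

Seg 1: A = π(d/2)² = π(1.9750e-04 m)² = 1.225e-07 m²
R_1 = (1.00×10^-7)(1.79)/(1.225e-07) = 1.461 Ω
Seg 2: A = π(d/2)² = π(2.2050e-05 m)² = 1.527e-09 m²
R_2 = (5.02×10^-7)(2.96)/(1.527e-09) = 972.8 Ω
Seg 3: A = πr² = π(2.0500e-04 m)² = 1.320e-07 m²
R_3 = (5.41×10^-8)(0.204)/(1.320e-07) = 0.08359 Ω
R_total = R_1 + R_2 + R_3 = 0.974 kΩ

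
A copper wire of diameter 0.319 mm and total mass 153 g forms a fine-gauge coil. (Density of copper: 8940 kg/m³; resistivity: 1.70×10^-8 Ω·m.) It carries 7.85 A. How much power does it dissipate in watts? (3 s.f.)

A = π(d/2)² = π(1.5950e-04 m)² = 7.9923e-08 m²
L = m/(density·A) = 0.153/(8940×7.9923e-08) = 214.1 m
R = ρL/A = (1.70×10^-8)(214.1)/(7.9923e-08) = 45.55 Ω
P = I²R = (7.85)² × 45.55 = 2810 W

2810 W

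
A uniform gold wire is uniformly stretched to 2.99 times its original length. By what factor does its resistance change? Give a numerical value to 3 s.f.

Volume constant ⇒ A' = A/k with k = 2.99. R' = ρ(kL)/(A/k) = k²R.
Factor = 8.94

8.94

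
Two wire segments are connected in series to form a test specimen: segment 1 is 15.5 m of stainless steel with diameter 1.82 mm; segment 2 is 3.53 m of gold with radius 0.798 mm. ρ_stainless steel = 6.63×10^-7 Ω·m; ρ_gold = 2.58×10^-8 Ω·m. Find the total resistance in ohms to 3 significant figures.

Segment 1: A = π(d/2)² = π(9.1000e-04 m)² = 2.602e-06 m²
R₁ = ρL/A = (6.63×10^-7)(15.5)/(2.602e-06) = 3.95 Ω
Segment 2: A = πr² = π(7.9800e-04 m)² = 2.001e-06 m²
R₂ = (2.58×10^-8)(3.53)/(2.001e-06) = 0.04552 Ω
R = R₁ + R₂ = 4.00 Ω

4.00 Ω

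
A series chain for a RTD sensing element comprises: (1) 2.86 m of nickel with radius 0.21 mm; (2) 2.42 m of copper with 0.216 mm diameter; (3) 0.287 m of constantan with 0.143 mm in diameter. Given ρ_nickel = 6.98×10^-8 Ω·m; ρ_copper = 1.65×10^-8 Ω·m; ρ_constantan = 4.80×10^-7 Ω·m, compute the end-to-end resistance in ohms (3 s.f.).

Seg 1: A = πr² = π(2.1000e-04 m)² = 1.385e-07 m²
R_1 = (6.98×10^-8)(2.86)/(1.385e-07) = 1.441 Ω
Seg 2: A = π(d/2)² = π(1.0800e-04 m)² = 3.664e-08 m²
R_2 = (1.65×10^-8)(2.42)/(3.664e-08) = 1.09 Ω
Seg 3: A = π(d/2)² = π(7.1500e-05 m)² = 1.606e-08 m²
R_3 = (4.80×10^-7)(0.287)/(1.606e-08) = 8.578 Ω
R_total = R_1 + R_2 + R_3 = 11.1 Ω

11.1 Ω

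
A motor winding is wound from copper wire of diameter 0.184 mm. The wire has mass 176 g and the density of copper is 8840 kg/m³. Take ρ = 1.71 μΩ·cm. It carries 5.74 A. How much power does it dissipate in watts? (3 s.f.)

15900 W

ρ = 1.71 μΩ·cm = 1.71×10^-8 Ω·m
A = π(d/2)² = π(9.2000e-05 m)² = 2.6590e-08 m²
L = m/(density·A) = 0.176/(8840×2.6590e-08) = 748.7 m
R = ρL/A = (1.71×10^-8)(748.7)/(2.6590e-08) = 481.5 Ω
P = I²R = (5.74)² × 481.5 = 15900 W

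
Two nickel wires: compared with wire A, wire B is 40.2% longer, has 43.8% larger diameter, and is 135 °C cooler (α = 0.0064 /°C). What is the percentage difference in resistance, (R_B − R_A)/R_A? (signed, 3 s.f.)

-90.8%

R ∝ ρL/d² with ρ ∝ (1+αΔT), so R_B/R_A = (1 + 40.2/100) × (1 + 43.8/100)⁻² × (1 − 0.0064×135)
= 1.402 × 0.4836 × 0.136 = 0.09221
(R_B − R_A)/R_A = 0.09221 − 1 = -90.8%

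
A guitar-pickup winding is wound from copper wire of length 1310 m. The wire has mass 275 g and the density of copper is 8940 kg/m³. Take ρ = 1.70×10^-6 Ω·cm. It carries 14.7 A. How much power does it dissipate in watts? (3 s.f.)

ρ = 1.70×10^-6 Ω·cm = 1.70×10^-8 Ω·m
A = m/(density·L) = 0.275/(8940×1310) = 2.3481e-08 m²
R = ρL/A = (1.70×10^-8)(1310)/(2.3481e-08) = 948.4 Ω
P = I²R = (14.7)² × 948.4 = 2.05×10^5 W

2.05×10^5 W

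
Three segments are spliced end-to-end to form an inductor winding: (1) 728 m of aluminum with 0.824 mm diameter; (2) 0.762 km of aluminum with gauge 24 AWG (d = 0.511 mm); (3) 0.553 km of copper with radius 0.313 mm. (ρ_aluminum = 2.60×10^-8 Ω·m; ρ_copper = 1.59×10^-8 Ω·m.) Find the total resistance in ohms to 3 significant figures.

Seg 1: A = π(d/2)² = π(4.1200e-04 m)² = 5.333e-07 m²
R_1 = (2.60×10^-8)(728)/(5.333e-07) = 35.49 Ω
Seg 2: A = π(0.511/2 mm)² = π(2.5550e-04 m)² = 2.051e-07 m²
R_2 = (2.60×10^-8)(762)/(2.051e-07) = 96.6 Ω
Seg 3: A = πr² = π(3.1300e-04 m)² = 3.078e-07 m²
R_3 = (1.59×10^-8)(553)/(3.078e-07) = 28.57 Ω
R_total = R_1 + R_2 + R_3 = 161 Ω

161 Ω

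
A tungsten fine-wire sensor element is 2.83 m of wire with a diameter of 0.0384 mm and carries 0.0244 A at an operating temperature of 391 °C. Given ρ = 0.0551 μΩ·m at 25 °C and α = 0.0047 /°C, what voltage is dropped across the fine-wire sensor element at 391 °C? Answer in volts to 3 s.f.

8.94 V

ρ = 0.0551 μΩ·m = 5.51×10^-8 Ω·m
A = π(d/2)² = π(1.9200e-05 m)² = 1.158e-09 m²
R₍25₎ = ρL/A = (5.51×10^-8)(2.83)/(1.158e-09) = 134.6 Ω
R₍391₎ = R₍25₎(1 + αΔT) = 134.6 × (1 + 0.0047×366) = 366.3 Ω
V = IR = 0.0244 × 366.3 = 8.94 V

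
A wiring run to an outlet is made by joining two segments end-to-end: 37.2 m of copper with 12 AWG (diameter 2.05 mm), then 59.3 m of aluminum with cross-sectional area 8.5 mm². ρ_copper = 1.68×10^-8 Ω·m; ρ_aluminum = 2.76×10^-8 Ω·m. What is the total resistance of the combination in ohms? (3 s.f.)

0.382 Ω

Segment 1: A = π(2.05/2 mm)² = π(1.0250e-03 m)² = 3.301e-06 m²
R₁ = ρL/A = (1.68×10^-8)(37.2)/(3.301e-06) = 0.1893 Ω
Segment 2: A = 8.5 mm² = 8.500e-06 m²
R₂ = (2.76×10^-8)(59.3)/(8.500e-06) = 0.1926 Ω
R = R₁ + R₂ = 0.382 Ω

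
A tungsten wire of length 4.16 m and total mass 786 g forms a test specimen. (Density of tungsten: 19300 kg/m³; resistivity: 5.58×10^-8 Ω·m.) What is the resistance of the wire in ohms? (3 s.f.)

A = m/(density·L) = 0.786/(19300×4.16) = 9.7898e-06 m²
R = ρL/A = (5.58×10^-8)(4.16)/(9.7898e-06) = 0.0237 Ω

0.0237 Ω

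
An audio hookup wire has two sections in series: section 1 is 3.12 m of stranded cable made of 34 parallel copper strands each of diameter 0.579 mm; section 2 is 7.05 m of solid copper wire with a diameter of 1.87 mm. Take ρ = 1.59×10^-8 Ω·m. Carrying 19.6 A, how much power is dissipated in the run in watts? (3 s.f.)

17.8 W

Section 1: A_strand = π(2.8950e-04)² = 2.633e-07 m²; R₁ = ρL/(N·A_s) = (1.59×10^-8)(3.12)/(34×2.633e-07) = 0.005541 Ω
Section 2: A = π(d/2)² = π(9.3500e-04 m)² = 2.746e-06 m²
R₂ = (1.59×10^-8)(7.05)/(2.746e-06) = 0.04081 Ω
R = R₁ + R₂ = 0.04636 Ω
P = I²R = (19.6)² × 0.04636 = 17.8 W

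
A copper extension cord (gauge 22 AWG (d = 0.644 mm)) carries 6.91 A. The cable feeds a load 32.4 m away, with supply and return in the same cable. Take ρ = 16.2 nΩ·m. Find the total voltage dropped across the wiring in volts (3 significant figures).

22.3 V

ρ = 16.2 nΩ·m = 1.62×10^-8 Ω·m
A = π(0.644/2 mm)² = π(3.2200e-04 m)² = 3.257e-07 m²
Total conductor length (both ways) L = 2 × 32.4 = 64.8 m
R = ρL/A = (1.62×10^-8)(64.8)/(3.257e-07) = 3.223 Ω
V = IR = 6.91 × 3.223 = 22.3 V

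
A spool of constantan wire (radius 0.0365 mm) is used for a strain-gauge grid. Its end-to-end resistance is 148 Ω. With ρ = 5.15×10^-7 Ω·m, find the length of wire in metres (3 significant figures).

1.20 m

A = πr² = π(3.6500e-05 m)² = 4.185e-09 m²
L = RA/ρ = (148)(4.185e-09)/(5.15×10^-7) = 1.20 m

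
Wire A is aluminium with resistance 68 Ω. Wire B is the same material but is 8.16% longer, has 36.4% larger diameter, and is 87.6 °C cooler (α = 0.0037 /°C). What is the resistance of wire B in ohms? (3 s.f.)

R ∝ ρL/d² with ρ ∝ (1+αΔT), so R_B/R_A = (1 + 8.16/100) × (1 + 36.4/100)⁻² × (1 − 0.0037×87.6)
= 1.082 × 0.5375 × 0.6759 = 0.3929
R_B = 0.3929 × 68 = 26.7 Ω

26.7 Ω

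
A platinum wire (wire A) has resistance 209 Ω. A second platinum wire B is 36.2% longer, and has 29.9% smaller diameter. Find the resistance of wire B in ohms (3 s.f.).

579 Ω

R ∝ L/d², so R_B/R_A = (1 + 36.2/100) × (1 − 29.9/100)⁻²
= 1.362 × 2.035 = 2.772
R_B = 2.772 × 209 = 579 Ω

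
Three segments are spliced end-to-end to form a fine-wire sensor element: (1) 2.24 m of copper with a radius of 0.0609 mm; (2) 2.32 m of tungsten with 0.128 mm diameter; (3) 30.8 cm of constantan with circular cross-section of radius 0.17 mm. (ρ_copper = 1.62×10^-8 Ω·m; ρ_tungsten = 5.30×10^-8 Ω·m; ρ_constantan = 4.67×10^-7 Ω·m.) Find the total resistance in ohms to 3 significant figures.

14.3 Ω

Seg 1: A = πr² = π(6.0900e-05 m)² = 1.165e-08 m²
R_1 = (1.62×10^-8)(2.24)/(1.165e-08) = 3.114 Ω
Seg 2: A = π(d/2)² = π(6.4000e-05 m)² = 1.287e-08 m²
R_2 = (5.30×10^-8)(2.32)/(1.287e-08) = 9.556 Ω
Seg 3: A = πr² = π(1.7000e-04 m)² = 9.079e-08 m²
R_3 = (4.67×10^-7)(0.308)/(9.079e-08) = 1.584 Ω
R_total = R_1 + R_2 + R_3 = 14.3 Ω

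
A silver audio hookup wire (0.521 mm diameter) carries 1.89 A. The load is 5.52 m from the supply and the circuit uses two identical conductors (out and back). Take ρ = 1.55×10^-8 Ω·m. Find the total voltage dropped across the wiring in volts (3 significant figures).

A = π(d/2)² = π(2.6050e-04 m)² = 2.132e-07 m²
Total conductor length (both ways) L = 2 × 5.52 = 11.04 m
R = ρL/A = (1.55×10^-8)(11.04)/(2.132e-07) = 0.8027 Ω
V = IR = 1.89 × 0.8027 = 1.52 V

1.52 V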